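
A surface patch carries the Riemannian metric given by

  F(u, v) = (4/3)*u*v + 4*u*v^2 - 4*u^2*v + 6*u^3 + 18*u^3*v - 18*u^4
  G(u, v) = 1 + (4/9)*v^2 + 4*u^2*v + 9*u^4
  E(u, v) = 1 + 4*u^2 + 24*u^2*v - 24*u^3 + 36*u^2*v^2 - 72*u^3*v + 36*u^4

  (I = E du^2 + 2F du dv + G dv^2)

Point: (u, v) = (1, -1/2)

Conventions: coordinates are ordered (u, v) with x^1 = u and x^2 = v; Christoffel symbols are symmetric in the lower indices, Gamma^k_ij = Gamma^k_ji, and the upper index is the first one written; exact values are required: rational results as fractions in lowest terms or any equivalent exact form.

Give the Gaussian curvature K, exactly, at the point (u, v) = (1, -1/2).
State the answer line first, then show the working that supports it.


Answer: K = -1809/132098

E = 50, F = -56/3, G = 73/9, EG - F^2 = 514/9 at the point
E_u = 182, E_v = -84, F_u = -230/3, F_v = 34/3, G_u = 32, G_v = 32/9
E_vv = 72, F_uv = 130/3, G_uu = 104
Apply the Brioschi formula K = (det M1 - det M2)/(EG - F^2)^2 over the derivative matrices of E, F, G.
M1 = [[-E_vv/2 + F_uv - G_uu/2, E_u/2, F_u - E_v/2], [F_v - G_u/2, E, F], [G_v/2, F, G]] = [[-134/3, 91, -104/3], [-14/3, 50, -56/3], [16/9, -56/3, 73/9]]; det M1 = -6194/3
M2 = [[0, E_v/2, G_u/2], [E_v/2, E, F], [G_u/2, F, G]] = [[0, -42, 16], [-42, 50, -56/3], [16, -56/3, 73/9]]; det M2 = -2020
det M1 - det M2 = -134/3; K = -134/3 / (514/9)^2 = -1809/132098


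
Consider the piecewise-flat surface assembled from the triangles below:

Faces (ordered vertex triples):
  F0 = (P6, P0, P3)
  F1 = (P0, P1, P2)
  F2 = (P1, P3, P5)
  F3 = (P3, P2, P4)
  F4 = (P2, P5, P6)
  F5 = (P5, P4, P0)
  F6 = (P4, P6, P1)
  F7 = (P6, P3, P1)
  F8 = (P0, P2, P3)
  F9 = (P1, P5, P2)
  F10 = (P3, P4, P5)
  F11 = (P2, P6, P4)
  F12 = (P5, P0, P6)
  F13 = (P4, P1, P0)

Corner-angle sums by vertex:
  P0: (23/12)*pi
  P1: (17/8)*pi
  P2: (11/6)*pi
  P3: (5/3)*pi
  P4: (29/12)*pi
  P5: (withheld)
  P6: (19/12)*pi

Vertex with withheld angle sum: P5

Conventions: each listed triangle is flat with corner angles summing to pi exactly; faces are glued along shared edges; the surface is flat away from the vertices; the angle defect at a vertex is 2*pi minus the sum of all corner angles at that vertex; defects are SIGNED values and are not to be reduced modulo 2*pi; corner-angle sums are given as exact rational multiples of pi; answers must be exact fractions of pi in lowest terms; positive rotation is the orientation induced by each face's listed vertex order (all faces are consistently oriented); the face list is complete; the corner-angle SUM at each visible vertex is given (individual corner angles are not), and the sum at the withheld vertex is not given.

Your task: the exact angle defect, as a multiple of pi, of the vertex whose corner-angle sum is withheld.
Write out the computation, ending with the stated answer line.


V = 7, E = 21, F = 14; chi = V - E + F = 0
Gauss-Bonnet: total defect = 2*pi*chi = 0; visible defects sum to (11/24)*pi

Answer: defect(P5) = (-11/24)*pi


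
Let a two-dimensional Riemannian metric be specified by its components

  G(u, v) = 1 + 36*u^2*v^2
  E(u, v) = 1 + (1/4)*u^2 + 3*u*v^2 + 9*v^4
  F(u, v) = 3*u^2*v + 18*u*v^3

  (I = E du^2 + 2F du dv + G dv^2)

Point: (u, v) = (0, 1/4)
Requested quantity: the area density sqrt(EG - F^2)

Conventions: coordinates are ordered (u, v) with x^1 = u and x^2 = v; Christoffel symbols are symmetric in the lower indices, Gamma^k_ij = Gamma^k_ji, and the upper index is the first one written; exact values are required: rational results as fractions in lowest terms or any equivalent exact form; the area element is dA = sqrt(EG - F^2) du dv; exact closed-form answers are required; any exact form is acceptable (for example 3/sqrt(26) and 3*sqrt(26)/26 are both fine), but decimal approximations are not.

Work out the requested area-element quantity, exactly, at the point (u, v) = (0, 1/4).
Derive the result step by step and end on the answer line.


E = 265/256, F = 0, G = 1; EG - F^2 = 265/256

Answer: sqrt(EG - F^2) = sqrt(265)/16


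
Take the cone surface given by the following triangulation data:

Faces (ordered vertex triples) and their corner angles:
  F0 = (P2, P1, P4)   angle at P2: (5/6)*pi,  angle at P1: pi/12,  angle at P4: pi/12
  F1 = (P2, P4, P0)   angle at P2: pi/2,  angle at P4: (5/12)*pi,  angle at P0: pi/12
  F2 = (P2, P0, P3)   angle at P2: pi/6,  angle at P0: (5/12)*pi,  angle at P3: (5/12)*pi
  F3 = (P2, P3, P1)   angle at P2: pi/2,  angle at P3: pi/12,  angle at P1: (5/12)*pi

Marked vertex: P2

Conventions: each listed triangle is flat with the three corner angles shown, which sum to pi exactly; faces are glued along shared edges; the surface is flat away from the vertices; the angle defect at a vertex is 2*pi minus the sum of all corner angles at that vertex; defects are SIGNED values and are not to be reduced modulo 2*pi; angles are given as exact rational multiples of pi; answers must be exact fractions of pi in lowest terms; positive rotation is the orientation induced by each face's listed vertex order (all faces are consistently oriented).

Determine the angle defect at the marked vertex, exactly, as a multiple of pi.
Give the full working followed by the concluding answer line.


Sum of corner angles at P2: 2*pi
defect = 2*pi - 2*pi

Answer: defect(P2) = 0


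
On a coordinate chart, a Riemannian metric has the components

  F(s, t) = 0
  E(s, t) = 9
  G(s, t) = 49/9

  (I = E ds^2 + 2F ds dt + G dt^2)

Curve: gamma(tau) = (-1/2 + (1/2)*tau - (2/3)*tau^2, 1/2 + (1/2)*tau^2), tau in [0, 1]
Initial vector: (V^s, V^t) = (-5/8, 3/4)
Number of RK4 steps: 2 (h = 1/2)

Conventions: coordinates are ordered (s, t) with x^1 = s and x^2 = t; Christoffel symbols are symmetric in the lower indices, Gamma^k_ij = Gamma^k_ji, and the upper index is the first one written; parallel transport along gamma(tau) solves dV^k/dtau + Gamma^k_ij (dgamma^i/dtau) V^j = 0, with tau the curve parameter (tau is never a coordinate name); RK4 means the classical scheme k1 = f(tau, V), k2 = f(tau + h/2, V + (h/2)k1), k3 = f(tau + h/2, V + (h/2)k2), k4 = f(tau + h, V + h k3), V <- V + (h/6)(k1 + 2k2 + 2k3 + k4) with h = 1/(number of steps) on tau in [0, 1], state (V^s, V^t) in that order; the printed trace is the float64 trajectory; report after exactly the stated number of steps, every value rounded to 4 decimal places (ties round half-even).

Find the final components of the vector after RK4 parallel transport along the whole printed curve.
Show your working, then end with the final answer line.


gamma'(tau) = (1/2 - (4/3)*tau, tau); f(tau, V)^k = -Gamma^k_ij(gamma(tau)) gamma'^i(tau) V^j; h = 1/2; intermediate values shown to 6 dp
curve data and Christoffel symbols at the stage parameters:
  tau = 0.000000: gamma = (-0.500000, 0.500000), gamma' = (0.500000, 0.000000); Gamma_sss = 0.000000, Gamma_sst = 0.000000, Gamma_stt = 0.000000, Gamma_tss = 0.000000, Gamma_tst = 0.000000, Gamma_ttt = 0.000000
  tau = 0.250000: gamma = (-0.416667, 0.531250), gamma' = (0.166667, 0.250000); Gamma_sss = 0.000000, Gamma_sst = 0.000000, Gamma_stt = 0.000000, Gamma_tss = 0.000000, Gamma_tst = 0.000000, Gamma_ttt = 0.000000
  tau = 0.500000: gamma = (-0.416667, 0.625000), gamma' = (-0.166667, 0.500000); Gamma_sss = 0.000000, Gamma_sst = 0.000000, Gamma_stt = 0.000000, Gamma_tss = 0.000000, Gamma_tst = 0.000000, Gamma_ttt = 0.000000
  tau = 0.750000: gamma = (-0.500000, 0.781250), gamma' = (-0.500000, 0.750000); Gamma_sss = 0.000000, Gamma_sst = 0.000000, Gamma_stt = 0.000000, Gamma_tss = 0.000000, Gamma_tst = 0.000000, Gamma_ttt = 0.000000
  tau = 1.000000: gamma = (-0.666667, 1.000000), gamma' = (-0.833333, 1.000000); Gamma_sss = 0.000000, Gamma_sst = 0.000000, Gamma_stt = 0.000000, Gamma_tss = 0.000000, Gamma_tst = 0.000000, Gamma_ttt = 0.000000
step 0: V^s = -0.6250, V^t = 0.7500
step 1: k1 = (0.000000, 0.000000), k2 = (0.000000, 0.000000), k3 = (0.000000, 0.000000), k4 = (0.000000, 0.000000); V <- V + (h/6)(k1 + 2k2 + 2k3 + k4): V^s = -0.6250, V^t = 0.7500
step 2: k1 = (0.000000, 0.000000), k2 = (0.000000, 0.000000), k3 = (0.000000, 0.000000), k4 = (0.000000, 0.000000); V <- V + (h/6)(k1 + 2k2 + 2k3 + k4): V^s = -0.6250, V^t = 0.7500

Answer: V^s = -0.6250, V^t = 0.7500


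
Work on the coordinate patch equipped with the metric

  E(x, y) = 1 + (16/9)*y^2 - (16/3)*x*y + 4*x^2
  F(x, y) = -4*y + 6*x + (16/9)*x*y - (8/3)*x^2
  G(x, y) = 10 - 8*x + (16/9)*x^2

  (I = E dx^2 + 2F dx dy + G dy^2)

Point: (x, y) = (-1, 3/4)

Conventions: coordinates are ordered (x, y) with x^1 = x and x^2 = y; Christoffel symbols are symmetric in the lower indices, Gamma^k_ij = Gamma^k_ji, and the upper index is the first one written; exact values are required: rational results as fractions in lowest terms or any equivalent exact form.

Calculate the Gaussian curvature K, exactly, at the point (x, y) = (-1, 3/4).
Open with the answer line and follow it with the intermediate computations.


Answer: K = -144/67081

E = 10, F = -13, G = 178/9, EG - F^2 = 259/9 at the point
E_x = -12, E_y = 8, F_x = 38/3, F_y = -52/9, G_x = -104/9, G_y = 0
E_yy = 32/9, F_xy = 16/9, G_xx = 32/9
K follows from Brioschi's formula, (det M1 - det M2)/(EG - F^2)^2.
M1 = [[-E_yy/2 + F_xy - G_xx/2, E_x/2, F_x - E_y/2], [F_y - G_x/2, E, F], [G_y/2, F, G]] = [[-16/9, -6, 26/3], [0, 10, -13], [0, -13, 178/9]]; det M1 = -4144/81
M2 = [[0, E_y/2, G_x/2], [E_y/2, E, F], [G_x/2, F, G]] = [[0, 4, -52/9], [4, 10, -13], [-52/9, -13, 178/9]]; det M2 = -4000/81
det M1 - det M2 = -16/9; K = -16/9 / (259/9)^2 = -144/67081


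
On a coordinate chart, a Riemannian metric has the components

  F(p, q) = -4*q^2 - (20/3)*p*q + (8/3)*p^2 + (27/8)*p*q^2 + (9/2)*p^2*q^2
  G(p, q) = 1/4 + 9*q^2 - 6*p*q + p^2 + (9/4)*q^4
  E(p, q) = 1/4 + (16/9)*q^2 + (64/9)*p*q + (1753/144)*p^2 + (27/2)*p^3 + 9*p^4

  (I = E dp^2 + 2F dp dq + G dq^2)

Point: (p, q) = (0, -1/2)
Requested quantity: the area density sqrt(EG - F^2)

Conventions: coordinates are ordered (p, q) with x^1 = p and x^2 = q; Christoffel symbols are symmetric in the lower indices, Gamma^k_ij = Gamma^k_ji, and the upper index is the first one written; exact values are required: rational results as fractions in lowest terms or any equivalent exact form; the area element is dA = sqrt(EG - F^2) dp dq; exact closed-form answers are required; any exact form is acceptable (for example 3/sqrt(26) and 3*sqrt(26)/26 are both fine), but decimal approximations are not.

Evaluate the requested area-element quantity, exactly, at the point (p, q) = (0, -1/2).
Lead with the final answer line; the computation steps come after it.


Answer: sqrt(EG - F^2) = sqrt(1921)/48

E = 25/36, F = -1, G = 169/64; EG - F^2 = 1921/2304


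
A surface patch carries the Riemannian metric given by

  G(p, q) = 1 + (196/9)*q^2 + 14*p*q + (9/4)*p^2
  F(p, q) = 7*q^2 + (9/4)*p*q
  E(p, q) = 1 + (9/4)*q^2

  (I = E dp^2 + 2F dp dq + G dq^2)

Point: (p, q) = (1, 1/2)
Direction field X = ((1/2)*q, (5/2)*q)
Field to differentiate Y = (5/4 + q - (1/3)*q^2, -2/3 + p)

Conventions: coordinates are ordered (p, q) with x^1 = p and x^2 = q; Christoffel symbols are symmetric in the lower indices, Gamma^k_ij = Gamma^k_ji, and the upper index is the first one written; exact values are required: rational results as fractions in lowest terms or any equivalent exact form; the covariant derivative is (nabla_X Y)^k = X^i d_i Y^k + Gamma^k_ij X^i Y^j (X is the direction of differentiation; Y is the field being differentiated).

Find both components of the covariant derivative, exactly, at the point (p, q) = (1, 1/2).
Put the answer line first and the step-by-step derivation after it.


Answer: (nabla_X Y)^p = 15071/14046, (nabla_X Y)^q = 41431/28092

E = 25/16, F = 23/8, G = 565/36 at the point
E_p = 0, E_q = 9/4, F_p = 9/8, F_q = 37/4, G_p = 23/2, G_q = 322/9
EG - F^2 = 2341/144;  g^inv = (144/2341) * [[565/36, -23/8], [-23/8, 25/16]]
first-kind symbols [ij,l] = (1/2)(d_i g_jl + d_j g_il - d_l g_ij): [pp,p] = E_p/2 = 0, [pp,q] = F_p - E_q/2 = 0, [pq,p] = E_q/2 = 9/8, [pq,q] = G_p/2 = 23/4, [qq,p] = F_q - G_p/2 = 7/2, [qq,q] = G_q/2 = 161/9
Gamma^p_ij = (G*[ij,p] - F*[ij,q])/(EG - F^2), Gamma^q_ij = (E*[ij,q] - F*[ij,p])/(EG - F^2)
Gamma_ppp = 0, Gamma_ppq = 162/2341, Gamma_pqq = 504/2341, Gamma_qpp = 0, Gamma_qpq = 828/2341, Gamma_qqq = 2576/2341
X = (1/4, 5/4), Y = (5/3, 1/3) at the point


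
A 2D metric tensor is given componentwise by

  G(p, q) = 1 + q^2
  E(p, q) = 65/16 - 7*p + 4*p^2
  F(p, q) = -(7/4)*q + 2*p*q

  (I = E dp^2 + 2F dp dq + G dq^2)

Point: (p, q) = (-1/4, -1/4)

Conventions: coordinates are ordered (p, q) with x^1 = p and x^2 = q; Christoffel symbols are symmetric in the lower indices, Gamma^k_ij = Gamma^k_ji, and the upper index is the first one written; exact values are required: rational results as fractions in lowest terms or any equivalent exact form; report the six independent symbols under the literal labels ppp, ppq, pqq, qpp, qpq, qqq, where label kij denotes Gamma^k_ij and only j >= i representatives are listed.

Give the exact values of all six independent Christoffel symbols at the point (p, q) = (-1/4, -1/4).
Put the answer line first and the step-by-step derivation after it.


Answer: Gamma_ppp = -36/49, Gamma_ppq = 0, Gamma_pqq = -18/49, Gamma_qpp = -4/49, Gamma_qpq = 0, Gamma_qqq = -2/49

E = 97/16, F = 9/16, G = 17/16 at the point
E_p = -9, E_q = 0, F_p = -1/2, F_q = -9/4, G_p = 0, G_q = -1/2
EG - F^2 = 49/8;  g^inv = (8/49) * [[17/16, -9/16], [-9/16, 97/16]]
first-kind symbols [ij,l] = (1/2)(d_i g_jl + d_j g_il - d_l g_ij): [pp,p] = E_p/2 = -9/2, [pp,q] = F_p - E_q/2 = -1/2, [pq,p] = E_q/2 = 0, [pq,q] = G_p/2 = 0, [qq,p] = F_q - G_p/2 = -9/4, [qq,q] = G_q/2 = -1/4
Gamma^p_ij = (G*[ij,p] - F*[ij,q])/(EG - F^2), Gamma^q_ij = (E*[ij,q] - F*[ij,p])/(EG - F^2)


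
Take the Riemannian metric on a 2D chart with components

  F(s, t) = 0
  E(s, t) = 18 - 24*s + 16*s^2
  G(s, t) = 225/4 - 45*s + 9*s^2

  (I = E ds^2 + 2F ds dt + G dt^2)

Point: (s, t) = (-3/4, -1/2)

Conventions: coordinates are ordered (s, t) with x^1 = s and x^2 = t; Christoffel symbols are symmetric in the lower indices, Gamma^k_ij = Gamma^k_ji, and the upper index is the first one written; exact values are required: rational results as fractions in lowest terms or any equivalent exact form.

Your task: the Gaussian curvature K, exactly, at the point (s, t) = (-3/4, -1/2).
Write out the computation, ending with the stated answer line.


E = 45, F = 0, G = 1521/16, EG - F^2 = 68445/16 at the point
E_s = -48, E_t = 0, F_s = 0, F_t = 0, G_s = -117/2, G_t = 0
E_tt = 0, F_st = 0, G_ss = 18
Compute both Brioschi determinants and normalise by (EG - F^2)^2.
M1 = [[-E_tt/2 + F_st - G_ss/2, E_s/2, F_s - E_t/2], [F_t - G_s/2, E, F], [G_t/2, F, G]] = [[-9, -24, 0], [117/4, 45, 0], [0, 0, 1521/16]]; det M1 = 451737/16
M2 = [[0, E_t/2, G_s/2], [E_t/2, E, F], [G_s/2, F, G]] = [[0, 0, -117/4], [0, 45, 0], [-117/4, 0, 1521/16]]; det M2 = -616005/16
det M1 - det M2 = 533871/8; K = 533871/8 / (68445/16)^2 = 32/8775

Answer: K = 32/8775


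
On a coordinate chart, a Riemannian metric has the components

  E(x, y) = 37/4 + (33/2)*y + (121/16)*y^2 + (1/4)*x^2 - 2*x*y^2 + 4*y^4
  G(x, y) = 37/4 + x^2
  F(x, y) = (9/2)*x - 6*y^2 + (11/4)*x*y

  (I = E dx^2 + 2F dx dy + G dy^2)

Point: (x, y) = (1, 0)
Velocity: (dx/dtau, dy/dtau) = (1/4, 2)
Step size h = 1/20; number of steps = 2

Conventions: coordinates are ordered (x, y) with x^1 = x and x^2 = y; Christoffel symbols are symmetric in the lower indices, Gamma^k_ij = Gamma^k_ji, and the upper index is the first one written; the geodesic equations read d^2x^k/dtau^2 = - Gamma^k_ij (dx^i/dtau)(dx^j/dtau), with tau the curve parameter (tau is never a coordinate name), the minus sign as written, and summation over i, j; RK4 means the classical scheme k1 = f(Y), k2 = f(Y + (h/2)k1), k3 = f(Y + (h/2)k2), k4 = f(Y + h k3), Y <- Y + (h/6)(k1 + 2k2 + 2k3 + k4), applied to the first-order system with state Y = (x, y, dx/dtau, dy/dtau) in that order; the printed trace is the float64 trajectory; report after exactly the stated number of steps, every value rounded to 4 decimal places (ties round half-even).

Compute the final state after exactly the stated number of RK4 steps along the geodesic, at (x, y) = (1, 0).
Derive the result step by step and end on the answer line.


f(Y) = (dx/dtau, dy/dtau, -Gamma^x_ij Y'^i Y'^j, -Gamma^y_ij Y'^i Y'^j) with the Gammas evaluated at the stage position; h = 0.050000; intermediate values shown to 6 dp
step 0: x = 1.0000, y = 0.0000, dx/dtau = 0.2500, dy/dtau = 2.0000
step 1:
  k1: at (x, y) = (1.000000, 0.000000), (dx/dtau, dy/dtau) = (0.250000, 2.000000); Gamma_xxx = 0.252026, Gamma_xxy = 1.038088, Gamma_xyy = 0.232577, Gamma_yxx = -0.476499, Gamma_yxy = -0.358185, Gamma_yyy = -0.102107; k1 = (0.250000, 2.000000, -1.984147, 0.796394)
  k2: at (x, y) = (1.006250, 0.050000), (dx/dtau, dy/dtau) = (0.200396, 2.019910); Gamma_xxx = 0.244439, Gamma_xxy = 0.980405, Gamma_xyy = 0.140997, Gamma_yxx = -0.489938, Gamma_yxy = -0.346317, Gamma_yyy = -0.063907; k2 = (0.200396, 2.019910, -1.378793, 0.560784)
  k3: at (x, y) = (1.005010, 0.050498), (dx/dtau, dy/dtau) = (0.215530, 2.014020); Gamma_xxx = 0.243974, Gamma_xxy = 0.979491, Gamma_xyy = 0.139811, Gamma_yxx = -0.489886, Gamma_yxy = -0.345661, Gamma_yyy = -0.063321; k3 = (0.215530, 2.014020, -1.428805, 0.579695)
  k4: at (x, y) = (1.010777, 0.100701), (dx/dtau, dy/dtau) = (0.178560, 2.028985); Gamma_xxx = 0.234980, Gamma_xxy = 0.926339, Gamma_xyy = 0.062198, Gamma_yxx = -0.502304, Gamma_yxy = -0.331553, Gamma_yyy = -0.028869; k4 = (0.178560, 2.028985, -0.934763, 0.375102)
  Y <- Y + (h/6)(k1 + 2k2 + 2k3 + k4): x = 1.0105, y = 0.1008, dx/dtau = 0.1789, dy/dtau = 2.0288
step 2:
  k1: at (x, y) = (1.010503, 0.100807), (dx/dtau, dy/dtau) = (0.178882, 2.028770); Gamma_xxx = 0.234881, Gamma_xxy = 0.926162, Gamma_xyy = 0.061985, Gamma_yxx = -0.502296, Gamma_yxy = -0.331413, Gamma_yyy = -0.028765; k1 = (0.178882, 2.028770, -0.934871, 0.375013)
  k2: at (x, y) = (1.014976, 0.151526), (dx/dtau, dy/dtau) = (0.155511, 2.038146); Gamma_xxx = 0.224761, Gamma_xxy = 0.877188, Gamma_xyy = -0.004277, Gamma_yxx = -0.514595, Gamma_yxy = -0.315329, Gamma_yyy = 0.002019; k2 = (0.155511, 2.038146, -0.543726, 0.203948)
  k3: at (x, y) = (1.014391, 0.151761), (dx/dtau, dy/dtau) = (0.165289, 2.033869); Gamma_xxx = 0.224556, Gamma_xxy = 0.876845, Gamma_xyy = -0.004663, Gamma_yxx = -0.514593, Gamma_yxy = -0.315034, Gamma_yyy = 0.002200; k3 = (0.165289, 2.033869, -0.576395, 0.216772)
  k4: at (x, y) = (1.018768, 0.202500), (dx/dtau, dy/dtau) = (0.150063, 2.039609); Gamma_xxx = 0.214197, Gamma_xxy = 0.832915, Gamma_xyy = -0.060231, Gamma_yxx = -0.527723, Gamma_yxy = -0.298147, Gamma_yyy = 0.028721; k4 = (0.150063, 2.039609, -0.264123, 0.074912)
  Y <- Y + (h/6)(k1 + 2k2 + 2k3 + k4): x = 1.0186, y = 0.2026, dx/dtau = 0.1502, dy/dtau = 2.0395

Answer: x = 1.0186, y = 0.2026, dx/dtau = 0.1502, dy/dtau = 2.0395


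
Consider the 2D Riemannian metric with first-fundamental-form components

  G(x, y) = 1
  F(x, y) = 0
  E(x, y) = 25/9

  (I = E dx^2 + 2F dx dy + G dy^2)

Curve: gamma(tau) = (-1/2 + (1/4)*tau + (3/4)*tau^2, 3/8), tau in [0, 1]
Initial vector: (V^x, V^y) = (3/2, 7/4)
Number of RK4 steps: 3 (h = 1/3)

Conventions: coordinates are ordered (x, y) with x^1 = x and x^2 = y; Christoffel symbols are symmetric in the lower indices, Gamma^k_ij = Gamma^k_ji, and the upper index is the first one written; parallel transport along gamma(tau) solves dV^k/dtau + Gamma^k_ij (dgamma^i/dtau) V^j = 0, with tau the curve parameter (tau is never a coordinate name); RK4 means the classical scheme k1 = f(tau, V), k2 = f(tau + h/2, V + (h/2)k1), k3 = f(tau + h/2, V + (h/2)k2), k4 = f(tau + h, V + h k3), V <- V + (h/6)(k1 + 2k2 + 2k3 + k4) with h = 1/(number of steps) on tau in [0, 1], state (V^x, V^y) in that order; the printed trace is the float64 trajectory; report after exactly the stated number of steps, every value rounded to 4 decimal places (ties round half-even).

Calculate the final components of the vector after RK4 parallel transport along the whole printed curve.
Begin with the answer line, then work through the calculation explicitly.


Answer: V^x = 1.5000, V^y = 1.7500

gamma'(tau) = (1/4 + (3/2)*tau, 0); f(tau, V)^k = -Gamma^k_ij(gamma(tau)) gamma'^i(tau) V^j; h = 1/3; intermediate values shown to 6 dp
curve data and Christoffel symbols at the stage parameters:
  tau = 0.000000: gamma = (-0.500000, 0.375000), gamma' = (0.250000, 0.000000); Gamma_xxx = 0.000000, Gamma_xxy = 0.000000, Gamma_xyy = 0.000000, Gamma_yxx = 0.000000, Gamma_yxy = 0.000000, Gamma_yyy = 0.000000
  tau = 0.166667: gamma = (-0.437500, 0.375000), gamma' = (0.500000, 0.000000); Gamma_xxx = 0.000000, Gamma_xxy = 0.000000, Gamma_xyy = 0.000000, Gamma_yxx = 0.000000, Gamma_yxy = 0.000000, Gamma_yyy = 0.000000
  tau = 0.333333: gamma = (-0.333333, 0.375000), gamma' = (0.750000, 0.000000); Gamma_xxx = 0.000000, Gamma_xxy = 0.000000, Gamma_xyy = 0.000000, Gamma_yxx = 0.000000, Gamma_yxy = 0.000000, Gamma_yyy = 0.000000
  tau = 0.500000: gamma = (-0.187500, 0.375000), gamma' = (1.000000, 0.000000); Gamma_xxx = 0.000000, Gamma_xxy = 0.000000, Gamma_xyy = 0.000000, Gamma_yxx = 0.000000, Gamma_yxy = 0.000000, Gamma_yyy = 0.000000
  tau = 0.666667: gamma = (0.000000, 0.375000), gamma' = (1.250000, 0.000000); Gamma_xxx = 0.000000, Gamma_xxy = 0.000000, Gamma_xyy = 0.000000, Gamma_yxx = 0.000000, Gamma_yxy = 0.000000, Gamma_yyy = 0.000000
  tau = 0.833333: gamma = (0.229167, 0.375000), gamma' = (1.500000, 0.000000); Gamma_xxx = 0.000000, Gamma_xxy = 0.000000, Gamma_xyy = 0.000000, Gamma_yxx = 0.000000, Gamma_yxy = 0.000000, Gamma_yyy = 0.000000
  tau = 1.000000: gamma = (0.500000, 0.375000), gamma' = (1.750000, 0.000000); Gamma_xxx = 0.000000, Gamma_xxy = 0.000000, Gamma_xyy = 0.000000, Gamma_yxx = 0.000000, Gamma_yxy = 0.000000, Gamma_yyy = 0.000000
step 0: V^x = 1.5000, V^y = 1.7500
step 1: k1 = (0.000000, 0.000000), k2 = (0.000000, 0.000000), k3 = (0.000000, 0.000000), k4 = (0.000000, 0.000000); V <- V + (h/6)(k1 + 2k2 + 2k3 + k4): V^x = 1.5000, V^y = 1.7500
step 2: k1 = (0.000000, 0.000000), k2 = (0.000000, 0.000000), k3 = (0.000000, 0.000000), k4 = (0.000000, 0.000000); V <- V + (h/6)(k1 + 2k2 + 2k3 + k4): V^x = 1.5000, V^y = 1.7500
step 3: k1 = (0.000000, 0.000000), k2 = (0.000000, 0.000000), k3 = (0.000000, 0.000000), k4 = (0.000000, 0.000000); V <- V + (h/6)(k1 + 2k2 + 2k3 + k4): V^x = 1.5000, V^y = 1.7500


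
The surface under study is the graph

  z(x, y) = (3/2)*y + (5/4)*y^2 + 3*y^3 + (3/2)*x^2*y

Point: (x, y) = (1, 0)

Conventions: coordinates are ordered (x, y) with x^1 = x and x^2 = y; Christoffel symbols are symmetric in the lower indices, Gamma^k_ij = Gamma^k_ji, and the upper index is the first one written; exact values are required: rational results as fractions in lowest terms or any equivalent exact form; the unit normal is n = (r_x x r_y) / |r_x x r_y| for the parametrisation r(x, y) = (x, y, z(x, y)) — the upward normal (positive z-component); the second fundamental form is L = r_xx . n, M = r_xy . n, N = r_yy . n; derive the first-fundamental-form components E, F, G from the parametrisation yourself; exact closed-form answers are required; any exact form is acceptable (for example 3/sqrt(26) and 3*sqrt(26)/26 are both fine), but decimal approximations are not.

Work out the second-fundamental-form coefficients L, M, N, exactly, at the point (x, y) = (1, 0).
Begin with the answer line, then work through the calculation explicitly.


Answer: L = 0, M = 3*sqrt(10)/10, N = sqrt(10)/4

z_x = 0, z_y = 3, z_xx = 0, z_xy = 3, z_yy = 5/2
E = 1, F = 0, G = 10; answer radicand W^2 = 10
unnormalised second-form numerators: l = 0, m = 3, n = 5/2; L = l/sqrt(10), and similarly M = m/sqrt(W^2), N = n/sqrt(W^2)


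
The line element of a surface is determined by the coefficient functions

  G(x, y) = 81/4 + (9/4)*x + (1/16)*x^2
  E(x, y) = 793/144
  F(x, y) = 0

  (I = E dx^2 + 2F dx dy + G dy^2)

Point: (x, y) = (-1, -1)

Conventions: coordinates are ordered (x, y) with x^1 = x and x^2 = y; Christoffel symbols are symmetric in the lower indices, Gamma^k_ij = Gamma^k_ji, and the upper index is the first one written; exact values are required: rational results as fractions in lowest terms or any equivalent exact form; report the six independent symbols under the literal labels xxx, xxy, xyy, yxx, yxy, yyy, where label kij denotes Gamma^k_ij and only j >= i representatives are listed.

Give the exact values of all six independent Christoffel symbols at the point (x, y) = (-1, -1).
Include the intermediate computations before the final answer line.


E = 793/144, F = 0, G = 289/16 at the point
E_x = 0, E_y = 0, F_x = 0, F_y = 0, G_x = 17/8, G_y = 0
EG - F^2 = 229177/2304;  g^inv = (2304/229177) * [[289/16, 0], [0, 793/144]]
first-kind symbols [ij,l] = (1/2)(d_i g_jl + d_j g_il - d_l g_ij): [xx,x] = E_x/2 = 0, [xx,y] = F_x - E_y/2 = 0, [xy,x] = E_y/2 = 0, [xy,y] = G_x/2 = 17/16, [yy,x] = F_y - G_x/2 = -17/16, [yy,y] = G_y/2 = 0
Gamma^x_ij = (G*[ij,x] - F*[ij,y])/(EG - F^2), Gamma^y_ij = (E*[ij,y] - F*[ij,x])/(EG - F^2)

Answer: Gamma_xxx = 0, Gamma_xxy = 0, Gamma_xyy = -153/793, Gamma_yxx = 0, Gamma_yxy = 1/17, Gamma_yyy = 0


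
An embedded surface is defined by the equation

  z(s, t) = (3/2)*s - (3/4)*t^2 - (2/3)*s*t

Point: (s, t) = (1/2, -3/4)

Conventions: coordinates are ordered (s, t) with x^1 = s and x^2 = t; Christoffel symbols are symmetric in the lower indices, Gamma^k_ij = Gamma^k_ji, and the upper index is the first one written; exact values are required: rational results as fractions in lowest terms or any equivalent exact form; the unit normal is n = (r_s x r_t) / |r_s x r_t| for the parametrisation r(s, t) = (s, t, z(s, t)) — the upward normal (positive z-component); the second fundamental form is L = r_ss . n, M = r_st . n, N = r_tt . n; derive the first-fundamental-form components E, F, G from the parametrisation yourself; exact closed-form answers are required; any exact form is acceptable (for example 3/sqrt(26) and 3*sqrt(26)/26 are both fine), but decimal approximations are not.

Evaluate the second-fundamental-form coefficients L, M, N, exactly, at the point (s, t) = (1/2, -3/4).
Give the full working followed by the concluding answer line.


z_s = 2, z_t = 19/24, z_ss = 0, z_st = -2/3, z_tt = -3/2
E = 5, F = 19/12, G = 937/576; answer radicand W^2 = 3241/576
unnormalised second-form numerators: l = 0, m = -2/3, n = -3/2; L = l/sqrt(3241/576), and similarly M = m/sqrt(W^2), N = n/sqrt(W^2)

Answer: L = 0, M = -16*sqrt(3241)/3241, N = -36*sqrt(3241)/3241


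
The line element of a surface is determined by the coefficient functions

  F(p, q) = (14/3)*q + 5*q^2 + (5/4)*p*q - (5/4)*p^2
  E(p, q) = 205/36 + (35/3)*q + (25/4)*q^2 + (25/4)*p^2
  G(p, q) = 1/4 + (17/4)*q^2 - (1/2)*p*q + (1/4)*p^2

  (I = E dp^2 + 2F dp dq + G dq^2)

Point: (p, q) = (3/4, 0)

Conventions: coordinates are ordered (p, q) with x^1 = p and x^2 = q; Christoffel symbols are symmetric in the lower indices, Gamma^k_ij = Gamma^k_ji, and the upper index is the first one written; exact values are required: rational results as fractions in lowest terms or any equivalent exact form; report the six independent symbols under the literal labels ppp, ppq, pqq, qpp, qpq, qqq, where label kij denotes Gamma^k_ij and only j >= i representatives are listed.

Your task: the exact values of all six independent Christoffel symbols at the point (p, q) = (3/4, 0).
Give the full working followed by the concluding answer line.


E = 5305/576, F = -45/64, G = 25/64 at the point
E_p = 75/8, E_q = 35/3, F_p = -15/8, F_q = 269/48, G_p = 3/8, G_q = -3/8
EG - F^2 = 3575/1152;  g^inv = (1152/3575) * [[25/64, 45/64], [45/64, 5305/576]]
first-kind symbols [ij,l] = (1/2)(d_i g_jl + d_j g_il - d_l g_ij): [pp,p] = E_p/2 = 75/16, [pp,q] = F_p - E_q/2 = -185/24, [pq,p] = E_q/2 = 35/6, [pq,q] = G_p/2 = 3/16, [qq,p] = F_q - G_p/2 = 65/12, [qq,q] = G_q/2 = -3/16
Gamma^p_ij = (G*[ij,p] - F*[ij,q])/(EG - F^2), Gamma^q_ij = (E*[ij,q] - F*[ij,p])/(EG - F^2)

Answer: Gamma_ppp = -1323/1144, Gamma_ppq = 4443/5720, Gamma_pqq = 3657/5720, Gamma_qpp = -74869/3432, Gamma_qpq = 10743/5720, Gamma_qqq = 3837/5720


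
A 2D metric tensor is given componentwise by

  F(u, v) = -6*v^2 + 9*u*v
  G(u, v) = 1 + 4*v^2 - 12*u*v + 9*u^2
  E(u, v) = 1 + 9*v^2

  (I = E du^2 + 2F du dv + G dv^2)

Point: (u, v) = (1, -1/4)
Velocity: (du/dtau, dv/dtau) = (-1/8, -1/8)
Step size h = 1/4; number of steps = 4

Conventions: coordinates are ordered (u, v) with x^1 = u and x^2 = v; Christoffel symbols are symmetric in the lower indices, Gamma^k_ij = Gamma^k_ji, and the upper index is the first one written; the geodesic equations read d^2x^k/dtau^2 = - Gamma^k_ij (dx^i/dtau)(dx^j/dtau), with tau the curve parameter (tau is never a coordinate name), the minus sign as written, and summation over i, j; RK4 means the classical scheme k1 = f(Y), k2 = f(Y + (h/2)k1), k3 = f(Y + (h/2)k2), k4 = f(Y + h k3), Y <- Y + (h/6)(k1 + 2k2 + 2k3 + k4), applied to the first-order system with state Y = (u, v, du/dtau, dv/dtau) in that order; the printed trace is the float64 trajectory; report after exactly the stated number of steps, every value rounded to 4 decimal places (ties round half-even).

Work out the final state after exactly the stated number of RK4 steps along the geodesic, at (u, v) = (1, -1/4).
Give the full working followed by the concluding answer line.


f(Y) = (du/dtau, dv/dtau, -Gamma^u_ij Y'^i Y'^j, -Gamma^v_ij Y'^i Y'^j) with the Gammas evaluated at the stage position; h = 0.250000; intermediate values shown to 6 dp
step 0: u = 1.0000, v = -0.2500, du/dtau = -0.1250, dv/dtau = -0.1250
step 1:
  k1: at (u, v) = (1.000000, -0.250000), (du/dtau, dv/dtau) = (-0.125000, -0.125000); Gamma_uuu = 0.000000, Gamma_uuv = -0.162896, Gamma_uvv = 0.108597, Gamma_vuu = 0.000000, Gamma_vuv = 0.760181, Gamma_vvv = -0.506787; k1 = (-0.125000, -0.125000, 0.003394, -0.015837)
  k2: at (u, v) = (0.984375, -0.265625), (du/dtau, dv/dtau) = (-0.124576, -0.126980); Gamma_uuu = 0.000000, Gamma_uuv = -0.173537, Gamma_uvv = 0.115691, Gamma_vuu = 0.000000, Gamma_vuv = 0.758799, Gamma_vvv = -0.505866; k2 = (-0.124576, -0.126980, 0.003625, -0.015850)
  k3: at (u, v) = (0.984428, -0.265872), (du/dtau, dv/dtau) = (-0.124547, -0.126981); Gamma_uuu = 0.000000, Gamma_uuv = -0.173626, Gamma_uvv = 0.115751, Gamma_vuu = 0.000000, Gamma_vuv = 0.758625, Gamma_vvv = -0.505750; k3 = (-0.124547, -0.126981, 0.003625, -0.015841)
  k4: at (u, v) = (0.968863, -0.281745), (du/dtau, dv/dtau) = (-0.124094, -0.128960); Gamma_uuu = 0.000000, Gamma_uuv = -0.184336, Gamma_uvv = 0.122891, Gamma_vuu = 0.000000, Gamma_vuv = 0.756785, Gamma_vvv = -0.504523; k4 = (-0.124094, -0.128960, 0.003856, -0.015831)
  Y <- Y + (h/6)(k1 + 2k2 + 2k3 + k4): u = 0.9689, v = -0.2817, du/dtau = -0.1241, dv/dtau = -0.1290
step 2:
  k1: at (u, v) = (0.968861, -0.281745), (du/dtau, dv/dtau) = (-0.124094, -0.128960); Gamma_uuu = 0.000000, Gamma_uuv = -0.184337, Gamma_uvv = 0.122891, Gamma_vuu = 0.000000, Gamma_vuv = 0.756786, Gamma_vvv = -0.504524; k1 = (-0.124094, -0.128960, 0.003856, -0.015831)
  k2: at (u, v) = (0.953349, -0.297865), (du/dtau, dv/dtau) = (-0.123612, -0.130939); Gamma_uuu = 0.000000, Gamma_uuv = -0.195095, Gamma_uvv = 0.130063, Gamma_vuu = 0.000000, Gamma_vuv = 0.754487, Gamma_vvv = -0.502991; k2 = (-0.123612, -0.130939, 0.004086, -0.015800)
  k3: at (u, v) = (0.953409, -0.298112), (du/dtau, dv/dtau) = (-0.123583, -0.130935); Gamma_uuu = 0.000000, Gamma_uuv = -0.195172, Gamma_uvv = 0.130115, Gamma_vuu = 0.000000, Gamma_vuv = 0.754305, Gamma_vvv = -0.502870; k3 = (-0.123583, -0.130935, 0.004086, -0.015790)
  k4: at (u, v) = (0.937965, -0.314479), (du/dtau, dv/dtau) = (-0.123072, -0.132908); Gamma_uuu = 0.000000, Gamma_uuv = -0.205941, Gamma_uvv = 0.137294, Gamma_vuu = 0.000000, Gamma_vuv = 0.751534, Gamma_vvv = -0.501022; k4 = (-0.123072, -0.132908, 0.004312, -0.015736)
  Y <- Y + (h/6)(k1 + 2k2 + 2k3 + k4): u = 0.9380, v = -0.3145, du/dtau = -0.1231, dv/dtau = -0.1329
step 3:
  k1: at (u, v) = (0.937963, -0.314479), (du/dtau, dv/dtau) = (-0.123072, -0.132908); Gamma_uuu = 0.000000, Gamma_uuv = -0.205942, Gamma_uvv = 0.137295, Gamma_vuu = 0.000000, Gamma_vuv = 0.751535, Gamma_vvv = -0.501023; k1 = (-0.123072, -0.132908, 0.004312, -0.015736)
  k2: at (u, v) = (0.922579, -0.331093), (du/dtau, dv/dtau) = (-0.122533, -0.134875); Gamma_uuu = 0.000000, Gamma_uuv = -0.216700, Gamma_uvv = 0.144467, Gamma_vuu = 0.000000, Gamma_vuv = 0.748294, Gamma_vvv = -0.498863; k2 = (-0.122533, -0.134875, 0.004535, -0.015659)
  k3: at (u, v) = (0.922646, -0.331339), (du/dtau, dv/dtau) = (-0.122506, -0.134866); Gamma_uuu = 0.000000, Gamma_uuv = -0.216763, Gamma_uvv = 0.144509, Gamma_vuu = 0.000000, Gamma_vuv = 0.748107, Gamma_vvv = -0.498738; k3 = (-0.122506, -0.134866, 0.004534, -0.015649)
  k4: at (u, v) = (0.907336, -0.348196), (du/dtau, dv/dtau) = (-0.121939, -0.136820); Gamma_uuu = 0.000000, Gamma_uuv = -0.227469, Gamma_uvv = 0.151646, Gamma_vuu = 0.000000, Gamma_vuv = 0.744392, Gamma_vvv = -0.496261; k4 = (-0.121939, -0.136820, 0.004751, -0.015549)
  Y <- Y + (h/6)(k1 + 2k2 + 2k3 + k4): u = 0.9073, v = -0.3482, du/dtau = -0.1219, dv/dtau = -0.1368
step 4:
  k1: at (u, v) = (0.907334, -0.348196), (du/dtau, dv/dtau) = (-0.121939, -0.136821); Gamma_uuu = 0.000000, Gamma_uuv = -0.227470, Gamma_uvv = 0.151647, Gamma_vuu = 0.000000, Gamma_vuv = 0.744392, Gamma_vvv = -0.496261; k1 = (-0.121939, -0.136821, 0.004751, -0.015549)
  k2: at (u, v) = (0.892092, -0.365299), (du/dtau, dv/dtau) = (-0.121345, -0.138764); Gamma_uuu = 0.000000, Gamma_uuv = -0.238104, Gamma_uvv = 0.158736, Gamma_vuu = 0.000000, Gamma_vuv = 0.740208, Gamma_vvv = -0.493472; k2 = (-0.121345, -0.138764, 0.004962, -0.015426)
  k3: at (u, v) = (0.892166, -0.365542), (du/dtau, dv/dtau) = (-0.121319, -0.138749); Gamma_uuu = 0.000000, Gamma_uuv = -0.238152, Gamma_uvv = 0.158768, Gamma_vuu = 0.000000, Gamma_vuv = 0.740017, Gamma_vvv = -0.493345; k3 = (-0.121319, -0.138749, 0.004961, -0.015416)
  k4: at (u, v) = (0.877004, -0.382883), (du/dtau, dv/dtau) = (-0.120699, -0.140675); Gamma_uuu = 0.000000, Gamma_uuv = -0.248670, Gamma_uvv = 0.165780, Gamma_vuu = 0.000000, Gamma_vuv = 0.735366, Gamma_vvv = -0.490244; k4 = (-0.120699, -0.140675, 0.005164, -0.015270)
  Y <- Y + (h/6)(k1 + 2k2 + 2k3 + k4): u = 0.8770, v = -0.3829, du/dtau = -0.1207, dv/dtau = -0.1407

Answer: u = 0.8770, v = -0.3829, du/dtau = -0.1207, dv/dtau = -0.1407


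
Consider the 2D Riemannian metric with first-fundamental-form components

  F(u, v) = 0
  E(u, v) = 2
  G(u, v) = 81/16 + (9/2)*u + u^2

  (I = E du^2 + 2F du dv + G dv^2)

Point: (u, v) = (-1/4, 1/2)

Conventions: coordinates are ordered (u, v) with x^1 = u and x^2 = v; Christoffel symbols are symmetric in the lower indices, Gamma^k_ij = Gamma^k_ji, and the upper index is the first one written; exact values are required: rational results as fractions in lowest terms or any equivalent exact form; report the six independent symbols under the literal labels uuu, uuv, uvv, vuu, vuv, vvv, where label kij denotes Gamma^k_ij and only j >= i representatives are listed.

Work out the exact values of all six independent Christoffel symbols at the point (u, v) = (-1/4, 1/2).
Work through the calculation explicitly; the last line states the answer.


E = 2, F = 0, G = 4 at the point
E_u = 0, E_v = 0, F_u = 0, F_v = 0, G_u = 4, G_v = 0
EG - F^2 = 8;  g^inv = (1/8) * [[4, 0], [0, 2]]
first-kind symbols [ij,l] = (1/2)(d_i g_jl + d_j g_il - d_l g_ij): [uu,u] = E_u/2 = 0, [uu,v] = F_u - E_v/2 = 0, [uv,u] = E_v/2 = 0, [uv,v] = G_u/2 = 2, [vv,u] = F_v - G_u/2 = -2, [vv,v] = G_v/2 = 0
Gamma^u_ij = (G*[ij,u] - F*[ij,v])/(EG - F^2), Gamma^v_ij = (E*[ij,v] - F*[ij,u])/(EG - F^2)

Answer: Gamma_uuu = 0, Gamma_uuv = 0, Gamma_uvv = -1, Gamma_vuu = 0, Gamma_vuv = 1/2, Gamma_vvv = 0


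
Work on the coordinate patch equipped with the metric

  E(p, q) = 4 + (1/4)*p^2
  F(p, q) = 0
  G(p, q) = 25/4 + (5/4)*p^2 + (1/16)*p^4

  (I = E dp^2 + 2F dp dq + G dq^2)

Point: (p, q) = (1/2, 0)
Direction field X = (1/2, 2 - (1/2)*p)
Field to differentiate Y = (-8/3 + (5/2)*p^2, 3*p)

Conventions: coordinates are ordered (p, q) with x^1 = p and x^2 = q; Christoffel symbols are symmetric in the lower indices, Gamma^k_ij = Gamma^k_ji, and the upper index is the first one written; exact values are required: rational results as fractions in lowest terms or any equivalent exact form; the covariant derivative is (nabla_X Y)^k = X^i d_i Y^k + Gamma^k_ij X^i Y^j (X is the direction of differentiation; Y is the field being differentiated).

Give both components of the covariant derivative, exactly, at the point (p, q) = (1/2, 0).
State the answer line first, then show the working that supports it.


Answer: (nabla_X Y)^p = 5021/6240, (nabla_X Y)^q = 1205/984

E = 65/16, F = 0, G = 1681/256 at the point
E_p = 1/4, E_q = 0, F_p = 0, F_q = 0, G_p = 41/32, G_q = 0
EG - F^2 = 109265/4096;  g^inv = (4096/109265) * [[1681/256, 0], [0, 65/16]]
first-kind symbols [ij,l] = (1/2)(d_i g_jl + d_j g_il - d_l g_ij): [pp,p] = E_p/2 = 1/8, [pp,q] = F_p - E_q/2 = 0, [pq,p] = E_q/2 = 0, [pq,q] = G_p/2 = 41/64, [qq,p] = F_q - G_p/2 = -41/64, [qq,q] = G_q/2 = 0
Gamma^p_ij = (G*[ij,p] - F*[ij,q])/(EG - F^2), Gamma^q_ij = (E*[ij,q] - F*[ij,p])/(EG - F^2)
Gamma_ppp = 2/65, Gamma_ppq = 0, Gamma_pqq = -41/260, Gamma_qpp = 0, Gamma_qpq = 4/41, Gamma_qqq = 0
X = (1/2, 7/4), Y = (-49/24, 3/2) at the point


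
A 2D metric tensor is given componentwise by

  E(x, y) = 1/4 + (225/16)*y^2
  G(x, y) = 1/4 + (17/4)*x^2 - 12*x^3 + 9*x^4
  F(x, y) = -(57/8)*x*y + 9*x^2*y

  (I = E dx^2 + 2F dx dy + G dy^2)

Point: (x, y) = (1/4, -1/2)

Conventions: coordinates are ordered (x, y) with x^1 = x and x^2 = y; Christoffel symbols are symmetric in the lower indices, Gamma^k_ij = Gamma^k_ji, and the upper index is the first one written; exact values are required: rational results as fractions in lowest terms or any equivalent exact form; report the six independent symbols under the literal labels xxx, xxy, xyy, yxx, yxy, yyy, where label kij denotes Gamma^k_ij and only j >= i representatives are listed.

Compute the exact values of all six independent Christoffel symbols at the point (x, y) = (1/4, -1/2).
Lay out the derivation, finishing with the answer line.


E = 241/64, F = 39/64, G = 93/256 at the point
E_x = 0, E_y = -225/16, F_x = 21/16, F_y = -39/32, G_x = 7/16, G_y = 0
EG - F^2 = 16329/16384;  g^inv = (16384/16329) * [[93/256, -39/64], [-39/64, 241/64]]
first-kind symbols [ij,l] = (1/2)(d_i g_jl + d_j g_il - d_l g_ij): [xx,x] = E_x/2 = 0, [xx,y] = F_x - E_y/2 = 267/32, [xy,x] = E_y/2 = -225/32, [xy,y] = G_x/2 = 7/32, [yy,x] = F_y - G_x/2 = -23/16, [yy,y] = G_y/2 = 0
Gamma^x_ij = (G*[ij,x] - F*[ij,y])/(EG - F^2), Gamma^y_ij = (E*[ij,y] - F*[ij,x])/(EG - F^2)

Answer: Gamma_xxx = -27768/5443, Gamma_xxy = -14678/5443, Gamma_xyy = -2852/5443, Gamma_yxx = 171592/5443, Gamma_yxy = 83696/16329, Gamma_yyy = 4784/5443


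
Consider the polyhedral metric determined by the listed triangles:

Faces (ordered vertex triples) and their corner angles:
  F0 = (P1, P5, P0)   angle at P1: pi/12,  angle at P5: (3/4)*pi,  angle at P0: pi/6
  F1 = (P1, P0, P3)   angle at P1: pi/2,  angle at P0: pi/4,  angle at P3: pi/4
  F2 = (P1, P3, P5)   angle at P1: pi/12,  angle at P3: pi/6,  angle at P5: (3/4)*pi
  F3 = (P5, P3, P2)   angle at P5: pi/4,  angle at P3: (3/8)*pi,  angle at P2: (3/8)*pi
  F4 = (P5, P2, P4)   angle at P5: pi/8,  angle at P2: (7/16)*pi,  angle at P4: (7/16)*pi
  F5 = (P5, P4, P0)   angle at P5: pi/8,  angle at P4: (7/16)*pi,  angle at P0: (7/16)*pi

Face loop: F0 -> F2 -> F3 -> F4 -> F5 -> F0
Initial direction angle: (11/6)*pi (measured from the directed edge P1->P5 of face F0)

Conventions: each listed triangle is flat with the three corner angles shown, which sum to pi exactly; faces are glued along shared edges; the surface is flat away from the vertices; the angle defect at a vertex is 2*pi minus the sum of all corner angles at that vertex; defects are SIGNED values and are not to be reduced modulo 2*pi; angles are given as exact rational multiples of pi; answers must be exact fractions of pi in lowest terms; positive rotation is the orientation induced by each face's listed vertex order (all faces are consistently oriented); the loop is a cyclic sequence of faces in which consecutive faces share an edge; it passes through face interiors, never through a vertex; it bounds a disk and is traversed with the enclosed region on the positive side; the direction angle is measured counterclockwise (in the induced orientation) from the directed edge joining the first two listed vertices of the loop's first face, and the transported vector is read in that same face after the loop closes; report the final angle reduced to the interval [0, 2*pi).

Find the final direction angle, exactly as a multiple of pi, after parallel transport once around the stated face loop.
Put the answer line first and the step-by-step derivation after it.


Answer: final direction angle = (11/6)*pi

enclosed vertex P5: corner angles sum to 2*pi, defect = 2*pi - 2*pi = 0
the final direction is the initial angle plus the enclosed defects, taken mod 2*pi in the induced orientation
final angle = (11/6)*pi + 0 = (11/6)*pi (mod 2*pi)
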